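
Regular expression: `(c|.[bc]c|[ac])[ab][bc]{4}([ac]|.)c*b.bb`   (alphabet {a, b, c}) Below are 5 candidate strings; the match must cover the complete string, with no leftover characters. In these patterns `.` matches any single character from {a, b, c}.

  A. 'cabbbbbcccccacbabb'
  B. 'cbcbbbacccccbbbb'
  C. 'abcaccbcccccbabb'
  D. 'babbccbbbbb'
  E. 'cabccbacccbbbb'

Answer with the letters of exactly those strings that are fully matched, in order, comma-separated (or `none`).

B, C, E

A → no match
B → match
C → match
D → no match
E → match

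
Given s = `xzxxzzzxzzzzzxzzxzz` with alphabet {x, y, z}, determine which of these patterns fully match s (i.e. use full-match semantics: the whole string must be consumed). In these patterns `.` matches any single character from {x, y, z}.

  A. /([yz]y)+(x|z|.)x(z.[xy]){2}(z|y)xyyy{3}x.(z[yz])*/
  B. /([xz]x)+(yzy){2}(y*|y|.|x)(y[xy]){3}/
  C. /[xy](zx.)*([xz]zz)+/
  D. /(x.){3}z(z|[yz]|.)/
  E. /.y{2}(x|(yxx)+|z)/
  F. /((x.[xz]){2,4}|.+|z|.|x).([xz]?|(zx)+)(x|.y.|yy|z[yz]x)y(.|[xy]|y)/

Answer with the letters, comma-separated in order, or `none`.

A → no match
B → no match
C → match
D → no match
E → no match
F → no match

C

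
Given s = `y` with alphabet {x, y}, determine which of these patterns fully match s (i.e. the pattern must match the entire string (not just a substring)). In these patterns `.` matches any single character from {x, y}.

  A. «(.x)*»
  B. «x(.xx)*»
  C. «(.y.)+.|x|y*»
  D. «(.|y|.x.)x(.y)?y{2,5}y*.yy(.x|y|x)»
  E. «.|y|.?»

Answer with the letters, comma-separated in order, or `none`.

C, E

A → no match
B → no match — must start with `x`
C → match
D → no match
E → match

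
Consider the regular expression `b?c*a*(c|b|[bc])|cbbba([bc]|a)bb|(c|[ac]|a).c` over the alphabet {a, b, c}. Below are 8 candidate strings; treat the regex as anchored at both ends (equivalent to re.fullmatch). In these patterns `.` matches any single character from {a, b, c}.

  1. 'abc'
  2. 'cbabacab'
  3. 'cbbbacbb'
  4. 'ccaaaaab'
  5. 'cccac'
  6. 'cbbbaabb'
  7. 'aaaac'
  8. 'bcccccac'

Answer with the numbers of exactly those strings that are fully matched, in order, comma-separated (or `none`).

1 → match
2 → no match
3 → match
4 → match
5 → match
6 → match
7 → match
8 → match

1, 3, 4, 5, 6, 7, 8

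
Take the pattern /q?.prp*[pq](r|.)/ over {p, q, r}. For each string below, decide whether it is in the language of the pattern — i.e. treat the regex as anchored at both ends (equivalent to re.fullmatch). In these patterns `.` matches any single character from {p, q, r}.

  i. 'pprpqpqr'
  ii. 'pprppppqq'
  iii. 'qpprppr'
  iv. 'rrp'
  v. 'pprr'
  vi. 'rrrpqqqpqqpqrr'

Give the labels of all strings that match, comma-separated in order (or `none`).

i → no match
ii → match
iii → match
iv → no match
v → no match
vi → no match

ii, iii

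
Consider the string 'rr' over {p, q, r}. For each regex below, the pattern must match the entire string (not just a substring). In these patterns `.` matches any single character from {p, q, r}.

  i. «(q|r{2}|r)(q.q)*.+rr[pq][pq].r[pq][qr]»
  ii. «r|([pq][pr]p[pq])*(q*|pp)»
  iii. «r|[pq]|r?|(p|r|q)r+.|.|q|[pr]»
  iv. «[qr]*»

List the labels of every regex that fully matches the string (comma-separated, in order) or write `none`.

iv

i → no match
ii → no match
iii → no match
iv → match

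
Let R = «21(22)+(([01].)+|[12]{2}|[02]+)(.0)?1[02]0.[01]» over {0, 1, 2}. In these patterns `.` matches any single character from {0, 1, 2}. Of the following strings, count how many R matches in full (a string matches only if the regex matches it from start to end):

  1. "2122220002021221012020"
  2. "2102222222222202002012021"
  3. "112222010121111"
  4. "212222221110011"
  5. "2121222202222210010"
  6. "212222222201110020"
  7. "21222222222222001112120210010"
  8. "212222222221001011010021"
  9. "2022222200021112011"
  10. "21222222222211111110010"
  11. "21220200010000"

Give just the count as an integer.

4

1 → no match
2 → no match — must start with "2122"
3 → no match — must start with "2122"
4 → match
5 → no match — must start with "2122"
6 → no match
7 → match
8 → no match
9 → no match — must start with "2122"
10 → match
11 → match
Total matched: 4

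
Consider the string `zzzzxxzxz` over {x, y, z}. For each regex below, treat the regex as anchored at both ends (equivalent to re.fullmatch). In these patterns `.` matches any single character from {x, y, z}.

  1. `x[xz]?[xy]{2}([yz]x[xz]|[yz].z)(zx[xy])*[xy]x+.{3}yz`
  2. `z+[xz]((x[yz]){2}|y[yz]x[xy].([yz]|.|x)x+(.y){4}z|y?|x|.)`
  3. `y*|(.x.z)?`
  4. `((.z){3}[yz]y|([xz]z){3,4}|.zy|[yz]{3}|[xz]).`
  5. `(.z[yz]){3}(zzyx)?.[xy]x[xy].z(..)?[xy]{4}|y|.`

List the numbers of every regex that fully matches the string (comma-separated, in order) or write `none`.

1 → no match — must start with `x`
2 → match
3 → no match
4 → no match
5 → no match

2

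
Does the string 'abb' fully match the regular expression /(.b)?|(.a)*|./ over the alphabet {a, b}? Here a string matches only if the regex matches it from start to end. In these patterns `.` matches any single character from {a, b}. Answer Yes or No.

No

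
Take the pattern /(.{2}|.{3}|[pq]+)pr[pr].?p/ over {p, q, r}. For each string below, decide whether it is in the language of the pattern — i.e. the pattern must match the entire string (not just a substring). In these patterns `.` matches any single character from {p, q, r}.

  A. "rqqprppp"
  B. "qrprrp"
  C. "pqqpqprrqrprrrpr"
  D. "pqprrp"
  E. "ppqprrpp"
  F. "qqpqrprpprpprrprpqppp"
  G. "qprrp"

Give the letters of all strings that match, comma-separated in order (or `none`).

A → match
B → match
C → no match — must end with "p"
D → match
E → match
F → no match
G → match

A, B, D, E, G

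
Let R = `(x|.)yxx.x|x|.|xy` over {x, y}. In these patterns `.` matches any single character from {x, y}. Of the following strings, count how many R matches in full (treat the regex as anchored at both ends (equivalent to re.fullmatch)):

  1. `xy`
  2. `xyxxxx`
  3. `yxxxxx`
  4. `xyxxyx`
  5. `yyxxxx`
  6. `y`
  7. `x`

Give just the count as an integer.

6

1 → match
2 → match
3 → no match
4 → match
5 → match
6 → match
7 → match
Total matched: 6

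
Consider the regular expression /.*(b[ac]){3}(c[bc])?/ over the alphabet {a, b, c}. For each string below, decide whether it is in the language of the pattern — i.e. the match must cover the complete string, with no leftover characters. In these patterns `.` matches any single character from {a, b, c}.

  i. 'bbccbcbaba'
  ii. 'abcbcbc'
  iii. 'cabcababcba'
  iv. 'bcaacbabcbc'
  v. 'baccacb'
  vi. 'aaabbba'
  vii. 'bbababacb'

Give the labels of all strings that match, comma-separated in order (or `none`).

i, ii, iii, iv, vii

i. 'bbccbcbaba' → match
ii. 'abcbcbc' → match
iii. 'cabcababcba' → match
iv. 'bcaacbabcbc' → match
v. 'baccacb' → no match
vi. 'aaabbba' → no match
vii. 'bbababacb' → match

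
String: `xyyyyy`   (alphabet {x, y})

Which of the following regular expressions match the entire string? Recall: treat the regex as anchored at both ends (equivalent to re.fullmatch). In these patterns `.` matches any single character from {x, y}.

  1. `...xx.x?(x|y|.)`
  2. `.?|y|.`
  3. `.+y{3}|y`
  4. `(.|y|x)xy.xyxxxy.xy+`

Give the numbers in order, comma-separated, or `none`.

1 → no match
2 → no match
3 → match
4 → no match

3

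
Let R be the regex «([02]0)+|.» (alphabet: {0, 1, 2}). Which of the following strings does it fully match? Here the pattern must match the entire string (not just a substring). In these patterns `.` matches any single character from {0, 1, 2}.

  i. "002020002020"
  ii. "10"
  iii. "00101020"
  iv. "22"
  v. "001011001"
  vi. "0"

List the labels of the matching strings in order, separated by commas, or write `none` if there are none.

i, vi

i → match
ii → no match
iii → no match
iv → no match
v → no match
vi → match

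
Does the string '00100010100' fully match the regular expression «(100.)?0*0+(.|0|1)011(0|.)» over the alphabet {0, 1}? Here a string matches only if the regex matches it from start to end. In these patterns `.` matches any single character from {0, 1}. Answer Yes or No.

No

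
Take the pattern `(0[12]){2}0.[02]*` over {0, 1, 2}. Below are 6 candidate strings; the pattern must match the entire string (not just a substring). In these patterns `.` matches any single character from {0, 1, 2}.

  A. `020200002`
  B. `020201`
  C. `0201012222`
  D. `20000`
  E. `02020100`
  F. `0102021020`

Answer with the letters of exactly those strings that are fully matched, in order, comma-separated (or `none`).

A, B, C, E

A. `020200002` → match
B. `020201` → match
C. `0201012222` → match
D. `20000` → no match — must start with `0`
E. `02020100` → match
F. `0102021020` → no match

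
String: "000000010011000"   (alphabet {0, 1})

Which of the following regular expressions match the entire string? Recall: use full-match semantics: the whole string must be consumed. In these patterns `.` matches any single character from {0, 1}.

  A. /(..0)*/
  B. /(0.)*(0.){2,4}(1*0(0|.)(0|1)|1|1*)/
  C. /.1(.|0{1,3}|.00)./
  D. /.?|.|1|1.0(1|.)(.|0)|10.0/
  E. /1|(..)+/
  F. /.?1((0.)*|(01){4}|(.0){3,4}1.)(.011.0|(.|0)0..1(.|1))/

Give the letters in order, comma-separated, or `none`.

B

A → no match
B → match
C → no match
D → no match
E → no match
F → no match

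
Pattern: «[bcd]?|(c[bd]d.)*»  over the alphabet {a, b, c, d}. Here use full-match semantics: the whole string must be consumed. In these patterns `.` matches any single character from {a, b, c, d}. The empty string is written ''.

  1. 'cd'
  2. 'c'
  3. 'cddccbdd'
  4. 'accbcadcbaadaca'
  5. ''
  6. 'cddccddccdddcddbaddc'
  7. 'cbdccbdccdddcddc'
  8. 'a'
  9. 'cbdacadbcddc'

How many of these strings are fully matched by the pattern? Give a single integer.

1 → no match
2 → match
3 → match
4 → no match
5 → match
6 → no match
7 → match
8 → no match
9 → no match
Total matched: 4

4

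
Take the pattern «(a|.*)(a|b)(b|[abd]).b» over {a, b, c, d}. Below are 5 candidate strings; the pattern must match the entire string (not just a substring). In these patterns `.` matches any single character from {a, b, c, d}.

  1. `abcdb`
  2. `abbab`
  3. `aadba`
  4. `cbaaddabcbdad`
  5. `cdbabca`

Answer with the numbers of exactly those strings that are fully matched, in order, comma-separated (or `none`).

1 → no match
2 → match
3 → no match — must end with `b`
4 → no match — must end with `b`
5 → no match — must end with `b`

2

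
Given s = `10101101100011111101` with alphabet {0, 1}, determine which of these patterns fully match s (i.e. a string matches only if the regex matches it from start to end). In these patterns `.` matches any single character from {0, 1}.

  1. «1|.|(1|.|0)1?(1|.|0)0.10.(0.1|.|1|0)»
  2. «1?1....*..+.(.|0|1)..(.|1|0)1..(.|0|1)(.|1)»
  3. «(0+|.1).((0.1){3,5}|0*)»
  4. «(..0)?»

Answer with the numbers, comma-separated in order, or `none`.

1 → no match
2 → match
3 → no match
4 → no match

2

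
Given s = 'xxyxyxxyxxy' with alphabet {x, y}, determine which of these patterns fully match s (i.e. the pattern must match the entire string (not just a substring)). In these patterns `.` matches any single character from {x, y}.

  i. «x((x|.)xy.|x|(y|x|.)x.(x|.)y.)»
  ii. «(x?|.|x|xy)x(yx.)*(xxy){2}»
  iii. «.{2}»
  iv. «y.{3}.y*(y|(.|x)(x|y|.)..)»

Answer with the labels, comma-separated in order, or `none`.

i → no match
ii → match
iii → no match
iv → no match — must start with 'y'

ii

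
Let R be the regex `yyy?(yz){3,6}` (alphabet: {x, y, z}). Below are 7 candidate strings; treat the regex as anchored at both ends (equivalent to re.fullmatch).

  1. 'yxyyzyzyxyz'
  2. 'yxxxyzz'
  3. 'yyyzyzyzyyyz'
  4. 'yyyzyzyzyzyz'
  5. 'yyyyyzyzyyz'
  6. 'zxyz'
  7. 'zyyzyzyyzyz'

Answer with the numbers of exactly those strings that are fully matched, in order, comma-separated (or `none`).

1 → no match — must start with 'yy'
2 → no match — must start with 'yy'
3 → no match
4 → match
5 → no match
6 → no match — must start with 'yy'
7 → no match — must start with 'yy'

4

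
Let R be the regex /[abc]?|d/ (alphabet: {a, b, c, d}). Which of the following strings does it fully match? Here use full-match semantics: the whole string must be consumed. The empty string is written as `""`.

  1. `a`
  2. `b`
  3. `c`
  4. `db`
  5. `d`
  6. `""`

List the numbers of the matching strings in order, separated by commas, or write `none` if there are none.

1, 2, 3, 5, 6

1 → match
2 → match
3 → match
4 → no match
5 → match
6 → match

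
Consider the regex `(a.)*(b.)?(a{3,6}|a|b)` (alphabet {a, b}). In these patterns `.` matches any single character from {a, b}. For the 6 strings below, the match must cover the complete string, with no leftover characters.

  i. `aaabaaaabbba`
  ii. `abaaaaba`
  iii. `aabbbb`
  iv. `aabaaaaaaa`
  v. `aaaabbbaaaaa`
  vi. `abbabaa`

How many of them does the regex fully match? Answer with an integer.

i → no match
ii → no match
iii → no match
iv → match
v → no match
vi → no match
Total matched: 1

1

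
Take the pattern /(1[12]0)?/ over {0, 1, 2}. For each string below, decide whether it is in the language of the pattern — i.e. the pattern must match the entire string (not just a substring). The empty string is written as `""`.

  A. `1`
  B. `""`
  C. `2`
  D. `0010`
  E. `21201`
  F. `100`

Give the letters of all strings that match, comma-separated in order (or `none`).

A → no match
B → match
C → no match
D → no match
E → no match
F → no match

B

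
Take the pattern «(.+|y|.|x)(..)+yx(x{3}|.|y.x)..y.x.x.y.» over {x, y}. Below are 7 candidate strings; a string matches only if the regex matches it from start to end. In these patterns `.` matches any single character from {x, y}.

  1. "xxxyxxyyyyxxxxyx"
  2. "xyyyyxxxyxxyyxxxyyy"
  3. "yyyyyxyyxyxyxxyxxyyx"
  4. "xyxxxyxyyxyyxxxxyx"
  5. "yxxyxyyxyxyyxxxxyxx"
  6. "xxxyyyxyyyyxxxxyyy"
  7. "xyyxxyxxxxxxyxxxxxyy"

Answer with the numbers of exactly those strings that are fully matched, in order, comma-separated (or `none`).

1, 4, 6, 7

1 → match
2 → no match
3 → no match
4 → match
5 → no match
6 → match
7 → match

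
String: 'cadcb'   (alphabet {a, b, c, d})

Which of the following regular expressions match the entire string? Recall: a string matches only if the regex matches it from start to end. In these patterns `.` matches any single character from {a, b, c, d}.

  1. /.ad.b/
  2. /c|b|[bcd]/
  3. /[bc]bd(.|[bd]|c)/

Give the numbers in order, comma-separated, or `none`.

1

1 → match
2 → no match
3 → no match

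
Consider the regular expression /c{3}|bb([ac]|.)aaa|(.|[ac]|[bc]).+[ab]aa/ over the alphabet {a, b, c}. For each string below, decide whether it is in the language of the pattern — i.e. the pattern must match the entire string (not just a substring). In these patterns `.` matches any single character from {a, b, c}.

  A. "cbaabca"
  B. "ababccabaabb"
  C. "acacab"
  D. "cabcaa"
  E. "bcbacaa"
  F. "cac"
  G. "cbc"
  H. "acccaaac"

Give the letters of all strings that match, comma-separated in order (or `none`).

A → no match
B → no match
C → no match
D → no match
E → no match
F → no match
G → no match
H → no match

none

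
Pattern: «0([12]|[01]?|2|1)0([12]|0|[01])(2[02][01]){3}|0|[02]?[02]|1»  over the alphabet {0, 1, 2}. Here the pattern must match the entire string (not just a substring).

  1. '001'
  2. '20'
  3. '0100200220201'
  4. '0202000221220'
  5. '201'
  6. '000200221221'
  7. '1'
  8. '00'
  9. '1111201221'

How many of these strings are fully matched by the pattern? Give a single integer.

5

1 → no match
2 → match
3 → match
4 → no match
5 → no match
6 → match
7 → match
8 → match
9 → no match
Total matched: 5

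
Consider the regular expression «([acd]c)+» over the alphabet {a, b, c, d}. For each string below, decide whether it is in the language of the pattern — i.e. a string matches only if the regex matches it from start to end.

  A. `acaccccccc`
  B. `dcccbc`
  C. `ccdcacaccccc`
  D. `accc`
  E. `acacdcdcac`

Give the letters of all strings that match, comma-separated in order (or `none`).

A, C, D, E

A. `acaccccccc` → match
B. `dcccbc` → no match
C. `ccdcacaccccc` → match
D. `accc` → match
E. `acacdcdcac` → match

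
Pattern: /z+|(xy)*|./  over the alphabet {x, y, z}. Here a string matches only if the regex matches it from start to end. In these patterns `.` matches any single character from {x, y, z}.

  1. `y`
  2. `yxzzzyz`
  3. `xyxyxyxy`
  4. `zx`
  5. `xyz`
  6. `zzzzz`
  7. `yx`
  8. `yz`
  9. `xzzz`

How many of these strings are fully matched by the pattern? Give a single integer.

1 → match
2 → no match
3 → match
4 → no match
5 → no match
6 → match
7 → no match
8 → no match
9 → no match
Total matched: 3

3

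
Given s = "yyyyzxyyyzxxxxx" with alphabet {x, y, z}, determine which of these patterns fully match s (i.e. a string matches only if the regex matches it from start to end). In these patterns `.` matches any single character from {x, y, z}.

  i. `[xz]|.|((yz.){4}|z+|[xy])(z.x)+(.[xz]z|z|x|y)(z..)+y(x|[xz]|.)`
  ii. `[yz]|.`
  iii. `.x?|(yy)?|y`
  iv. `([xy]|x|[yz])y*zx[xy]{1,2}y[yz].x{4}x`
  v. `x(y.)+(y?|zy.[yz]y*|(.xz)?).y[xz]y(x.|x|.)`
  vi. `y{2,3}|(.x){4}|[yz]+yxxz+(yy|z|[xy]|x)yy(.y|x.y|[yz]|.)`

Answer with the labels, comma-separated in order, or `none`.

i → no match
ii → no match
iii → no match
iv → match
v → no match — must start with "xy"
vi → no match

iv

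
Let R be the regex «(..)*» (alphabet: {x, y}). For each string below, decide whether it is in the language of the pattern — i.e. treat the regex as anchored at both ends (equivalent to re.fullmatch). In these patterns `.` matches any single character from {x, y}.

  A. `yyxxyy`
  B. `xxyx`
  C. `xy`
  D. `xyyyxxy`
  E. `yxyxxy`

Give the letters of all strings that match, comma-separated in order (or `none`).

A. `yyxxyy` → match
B. `xxyx` → match
C. `xy` → match
D. `xyyyxxy` → no match
E. `yxyxxy` → match

A, B, C, E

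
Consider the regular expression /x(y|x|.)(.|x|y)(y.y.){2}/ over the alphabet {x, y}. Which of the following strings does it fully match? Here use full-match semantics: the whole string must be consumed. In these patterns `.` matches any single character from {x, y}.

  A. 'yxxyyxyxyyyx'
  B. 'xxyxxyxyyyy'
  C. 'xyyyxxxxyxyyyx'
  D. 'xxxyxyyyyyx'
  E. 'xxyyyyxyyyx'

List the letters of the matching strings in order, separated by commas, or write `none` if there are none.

D, E

A. 'yxxyyxyxyyyx' → no match — must start with 'x'
B. 'xxyxxyxyyyy' → no match
C → no match
D. 'xxxyxyyyyyx' → match
E. 'xxyyyyxyyyx' → match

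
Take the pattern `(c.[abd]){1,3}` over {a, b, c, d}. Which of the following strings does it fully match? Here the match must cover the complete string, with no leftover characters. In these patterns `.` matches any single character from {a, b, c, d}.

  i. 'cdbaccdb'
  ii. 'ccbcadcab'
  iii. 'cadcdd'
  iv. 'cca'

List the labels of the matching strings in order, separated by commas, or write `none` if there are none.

i → no match
ii → match
iii → match
iv → match

ii, iii, iv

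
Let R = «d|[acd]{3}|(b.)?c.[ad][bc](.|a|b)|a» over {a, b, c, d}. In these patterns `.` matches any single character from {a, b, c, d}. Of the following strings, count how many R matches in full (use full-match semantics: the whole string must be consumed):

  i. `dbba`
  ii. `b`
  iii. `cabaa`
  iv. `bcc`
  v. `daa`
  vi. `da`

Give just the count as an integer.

i → no match
ii → no match
iii → no match
iv → no match
v → match
vi → no match
Total matched: 1

1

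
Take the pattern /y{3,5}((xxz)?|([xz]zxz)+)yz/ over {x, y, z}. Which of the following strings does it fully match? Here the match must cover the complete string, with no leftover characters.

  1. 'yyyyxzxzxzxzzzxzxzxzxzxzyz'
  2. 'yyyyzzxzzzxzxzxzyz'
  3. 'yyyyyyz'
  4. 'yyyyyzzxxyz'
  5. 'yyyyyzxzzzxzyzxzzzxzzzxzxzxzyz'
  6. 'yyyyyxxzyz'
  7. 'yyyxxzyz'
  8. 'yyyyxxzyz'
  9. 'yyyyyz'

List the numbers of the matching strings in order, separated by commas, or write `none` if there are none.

1 → match
2 → match
3 → match
4 → no match
5 → no match
6 → match
7 → match
8 → match
9 → match

1, 2, 3, 6, 7, 8, 9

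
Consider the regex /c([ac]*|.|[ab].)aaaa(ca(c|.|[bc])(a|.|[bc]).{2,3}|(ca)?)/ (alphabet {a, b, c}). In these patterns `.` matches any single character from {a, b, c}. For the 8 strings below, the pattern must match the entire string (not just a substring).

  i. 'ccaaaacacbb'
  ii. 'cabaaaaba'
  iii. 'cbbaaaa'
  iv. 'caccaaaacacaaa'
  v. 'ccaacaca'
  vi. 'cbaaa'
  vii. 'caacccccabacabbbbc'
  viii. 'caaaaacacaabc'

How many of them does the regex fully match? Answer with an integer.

i. 'ccaaaacacbb' → no match
ii. 'cabaaaaba' → no match
iii. 'cbbaaaa' → match
iv → match
v. 'ccaacaca' → no match
vi. 'cbaaa' → no match
vii → no match
viii → match
Total matched: 3

3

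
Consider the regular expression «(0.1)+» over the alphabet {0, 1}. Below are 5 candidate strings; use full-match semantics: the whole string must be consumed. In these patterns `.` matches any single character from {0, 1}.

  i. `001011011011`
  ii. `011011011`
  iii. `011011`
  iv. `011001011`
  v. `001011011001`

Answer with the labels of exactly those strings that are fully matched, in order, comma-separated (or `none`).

i → match
ii → match
iii → match
iv → match
v → match

i, ii, iii, iv, v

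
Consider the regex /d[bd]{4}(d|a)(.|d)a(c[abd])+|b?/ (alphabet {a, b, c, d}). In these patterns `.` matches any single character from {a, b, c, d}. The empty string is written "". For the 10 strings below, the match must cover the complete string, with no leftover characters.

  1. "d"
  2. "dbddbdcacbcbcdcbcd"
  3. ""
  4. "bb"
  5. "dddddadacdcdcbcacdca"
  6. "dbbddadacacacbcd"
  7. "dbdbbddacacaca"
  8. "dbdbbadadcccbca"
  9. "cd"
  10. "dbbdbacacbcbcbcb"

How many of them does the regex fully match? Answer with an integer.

1 → no match
2 → match
3 → match
4 → no match
5 → match
6 → match
7 → match
8 → no match
9 → no match
10 → match
Total matched: 6

6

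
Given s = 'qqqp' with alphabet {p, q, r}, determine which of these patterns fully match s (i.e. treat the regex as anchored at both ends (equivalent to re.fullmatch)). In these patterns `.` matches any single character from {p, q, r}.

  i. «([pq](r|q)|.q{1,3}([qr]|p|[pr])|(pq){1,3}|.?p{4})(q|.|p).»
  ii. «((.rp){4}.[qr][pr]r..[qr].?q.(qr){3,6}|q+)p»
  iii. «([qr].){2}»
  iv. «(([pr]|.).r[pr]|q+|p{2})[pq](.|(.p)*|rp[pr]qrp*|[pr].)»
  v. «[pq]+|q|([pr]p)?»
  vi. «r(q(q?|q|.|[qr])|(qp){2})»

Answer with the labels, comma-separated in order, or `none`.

i → match
ii → match
iii → match
iv → match
v → match
vi → no match — must start with 'r'

i, ii, iii, iv, v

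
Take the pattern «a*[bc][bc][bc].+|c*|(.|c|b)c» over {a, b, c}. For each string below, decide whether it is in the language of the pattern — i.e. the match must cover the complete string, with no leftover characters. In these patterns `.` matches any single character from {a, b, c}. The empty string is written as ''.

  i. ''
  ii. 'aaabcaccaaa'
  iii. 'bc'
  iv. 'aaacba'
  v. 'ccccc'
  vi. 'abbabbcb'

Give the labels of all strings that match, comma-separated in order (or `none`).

i → match
ii → no match
iii → match
iv → no match
v → match
vi → no match

i, iii, v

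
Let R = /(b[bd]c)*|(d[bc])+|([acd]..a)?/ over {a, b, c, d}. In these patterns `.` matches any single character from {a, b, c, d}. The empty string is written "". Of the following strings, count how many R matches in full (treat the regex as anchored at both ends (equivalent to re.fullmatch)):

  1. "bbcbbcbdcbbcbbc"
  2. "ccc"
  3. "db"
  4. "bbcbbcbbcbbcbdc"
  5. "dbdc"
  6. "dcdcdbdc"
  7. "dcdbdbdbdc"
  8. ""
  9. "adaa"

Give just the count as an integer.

1 → match
2. "ccc" → no match
3. "db" → match
4 → match
5. "dbdc" → match
6. "dcdcdbdc" → match
7. "dcdbdbdbdc" → match
8. "" → match
9. "adaa" → match
Total matched: 8

8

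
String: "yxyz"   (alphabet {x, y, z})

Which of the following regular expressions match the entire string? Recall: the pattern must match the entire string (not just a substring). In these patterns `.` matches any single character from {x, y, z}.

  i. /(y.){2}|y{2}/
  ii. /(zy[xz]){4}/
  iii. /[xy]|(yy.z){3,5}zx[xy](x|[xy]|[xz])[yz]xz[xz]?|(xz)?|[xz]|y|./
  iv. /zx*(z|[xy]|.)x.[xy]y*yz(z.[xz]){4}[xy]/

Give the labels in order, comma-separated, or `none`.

i

i → match
ii → no match — must start with "zy"
iii → no match
iv → no match — must start with "z"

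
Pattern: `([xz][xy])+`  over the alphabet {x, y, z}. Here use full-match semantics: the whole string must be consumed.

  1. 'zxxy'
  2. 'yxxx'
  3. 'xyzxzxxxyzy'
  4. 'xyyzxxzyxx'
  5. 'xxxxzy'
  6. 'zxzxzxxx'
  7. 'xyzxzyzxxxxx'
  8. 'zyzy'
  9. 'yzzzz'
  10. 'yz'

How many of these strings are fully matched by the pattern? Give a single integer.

5

1. 'zxxy' → match
2. 'yxxx' → no match
3. 'xyzxzxxxyzy' → no match
4. 'xyyzxxzyxx' → no match
5. 'xxxxzy' → match
6. 'zxzxzxxx' → match
7. 'xyzxzyzxxxxx' → match
8. 'zyzy' → match
9. 'yzzzz' → no match
10. 'yz' → no match
Total matched: 5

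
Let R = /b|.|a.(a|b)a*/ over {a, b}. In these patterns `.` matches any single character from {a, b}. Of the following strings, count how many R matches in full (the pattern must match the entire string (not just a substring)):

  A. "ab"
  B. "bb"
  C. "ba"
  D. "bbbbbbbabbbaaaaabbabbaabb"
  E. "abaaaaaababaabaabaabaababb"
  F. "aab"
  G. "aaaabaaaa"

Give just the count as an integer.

A → no match
B → no match
C → no match
D → no match
E → no match
F → match
G → no match
Total matched: 1

1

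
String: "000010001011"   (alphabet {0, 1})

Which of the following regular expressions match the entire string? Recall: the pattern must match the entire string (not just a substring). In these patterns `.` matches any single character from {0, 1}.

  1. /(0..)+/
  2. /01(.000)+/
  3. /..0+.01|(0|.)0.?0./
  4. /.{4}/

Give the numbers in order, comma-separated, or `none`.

1

1 → match
2 → no match — must start with "01"
3 → no match
4 → no match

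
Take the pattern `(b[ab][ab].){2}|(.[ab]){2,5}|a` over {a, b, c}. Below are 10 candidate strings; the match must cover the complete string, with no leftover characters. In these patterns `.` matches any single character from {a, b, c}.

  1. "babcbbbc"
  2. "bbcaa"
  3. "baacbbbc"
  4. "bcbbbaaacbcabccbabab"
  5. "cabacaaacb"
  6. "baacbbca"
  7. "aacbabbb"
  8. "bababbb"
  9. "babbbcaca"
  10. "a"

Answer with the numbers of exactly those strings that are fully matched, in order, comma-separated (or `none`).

1, 3, 5, 7, 10

1. "babcbbbc" → match
2. "bbcaa" → no match
3. "baacbbbc" → match
4 → no match
5. "cabacaaacb" → match
6. "baacbbca" → no match
7. "aacbabbb" → match
8. "bababbb" → no match
9. "babbbcaca" → no match
10. "a" → match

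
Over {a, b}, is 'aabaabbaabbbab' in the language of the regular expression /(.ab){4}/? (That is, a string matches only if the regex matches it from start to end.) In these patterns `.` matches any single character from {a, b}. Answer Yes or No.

No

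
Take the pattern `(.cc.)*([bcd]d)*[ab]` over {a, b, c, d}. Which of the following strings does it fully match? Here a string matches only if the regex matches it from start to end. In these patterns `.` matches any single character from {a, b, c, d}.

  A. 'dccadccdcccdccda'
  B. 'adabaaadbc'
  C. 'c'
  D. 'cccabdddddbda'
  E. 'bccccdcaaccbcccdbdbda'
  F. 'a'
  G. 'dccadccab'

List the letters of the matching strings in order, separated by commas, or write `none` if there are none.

A → no match
B. 'adabaaadbc' → no match
C. 'c' → no match
D → match
E → no match
F. 'a' → match
G. 'dccadccab' → match

D, F, G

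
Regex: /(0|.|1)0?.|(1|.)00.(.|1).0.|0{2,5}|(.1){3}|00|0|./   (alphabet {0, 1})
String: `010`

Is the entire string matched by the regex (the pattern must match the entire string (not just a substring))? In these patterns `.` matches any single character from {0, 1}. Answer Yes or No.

No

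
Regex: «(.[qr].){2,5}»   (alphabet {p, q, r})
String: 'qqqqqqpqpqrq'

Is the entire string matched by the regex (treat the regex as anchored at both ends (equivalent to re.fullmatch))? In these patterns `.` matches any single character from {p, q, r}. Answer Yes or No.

Yes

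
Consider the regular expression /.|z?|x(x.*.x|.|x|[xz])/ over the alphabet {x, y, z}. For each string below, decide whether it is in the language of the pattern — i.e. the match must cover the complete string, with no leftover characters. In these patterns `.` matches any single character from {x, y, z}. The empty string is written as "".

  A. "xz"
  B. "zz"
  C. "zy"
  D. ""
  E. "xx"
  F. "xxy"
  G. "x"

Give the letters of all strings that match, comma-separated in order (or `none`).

A → match
B → no match
C → no match
D → match
E → match
F → no match
G → match

A, D, E, G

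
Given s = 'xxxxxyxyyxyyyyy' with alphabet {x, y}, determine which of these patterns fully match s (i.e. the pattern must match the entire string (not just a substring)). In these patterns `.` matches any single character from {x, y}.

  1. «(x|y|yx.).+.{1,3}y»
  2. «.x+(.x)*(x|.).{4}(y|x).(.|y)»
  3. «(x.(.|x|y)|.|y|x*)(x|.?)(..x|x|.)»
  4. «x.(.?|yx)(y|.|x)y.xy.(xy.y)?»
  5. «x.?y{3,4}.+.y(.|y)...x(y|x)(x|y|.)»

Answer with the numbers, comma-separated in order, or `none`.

1, 2

1 → match
2 → match
3 → no match
4 → no match
5 → no match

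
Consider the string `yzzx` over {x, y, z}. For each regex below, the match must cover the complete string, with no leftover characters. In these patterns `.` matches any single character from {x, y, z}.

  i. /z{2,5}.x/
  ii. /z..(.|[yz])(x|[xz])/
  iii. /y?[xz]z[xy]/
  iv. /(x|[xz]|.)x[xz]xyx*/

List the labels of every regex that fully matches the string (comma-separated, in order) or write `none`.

iii

i → no match — must start with `z`
ii → no match — must start with `z`
iii → match
iv → no match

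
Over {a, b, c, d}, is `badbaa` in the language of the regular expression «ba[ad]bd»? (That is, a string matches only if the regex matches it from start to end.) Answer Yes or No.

Every match must end with `bd`, but `badbaa` does not.

No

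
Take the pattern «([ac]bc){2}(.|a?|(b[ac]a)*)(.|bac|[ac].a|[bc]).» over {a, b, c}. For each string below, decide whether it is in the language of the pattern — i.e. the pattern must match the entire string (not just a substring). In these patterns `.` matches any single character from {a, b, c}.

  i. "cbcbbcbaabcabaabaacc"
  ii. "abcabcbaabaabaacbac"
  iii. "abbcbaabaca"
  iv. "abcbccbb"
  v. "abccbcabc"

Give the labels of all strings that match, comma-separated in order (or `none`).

ii, v

i → no match
ii → match
iii → no match
iv → no match
v → match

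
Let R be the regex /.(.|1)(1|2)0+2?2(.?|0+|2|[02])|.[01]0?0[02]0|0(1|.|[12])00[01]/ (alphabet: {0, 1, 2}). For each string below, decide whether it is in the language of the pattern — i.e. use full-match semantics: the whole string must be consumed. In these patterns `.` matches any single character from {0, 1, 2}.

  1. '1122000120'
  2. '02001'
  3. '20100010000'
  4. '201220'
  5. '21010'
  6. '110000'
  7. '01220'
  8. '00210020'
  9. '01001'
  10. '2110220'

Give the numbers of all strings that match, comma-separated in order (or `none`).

1 → no match
2 → match
3 → no match
4 → no match
5 → no match
6 → match
7 → no match
8 → no match
9 → match
10 → match

2, 6, 9, 10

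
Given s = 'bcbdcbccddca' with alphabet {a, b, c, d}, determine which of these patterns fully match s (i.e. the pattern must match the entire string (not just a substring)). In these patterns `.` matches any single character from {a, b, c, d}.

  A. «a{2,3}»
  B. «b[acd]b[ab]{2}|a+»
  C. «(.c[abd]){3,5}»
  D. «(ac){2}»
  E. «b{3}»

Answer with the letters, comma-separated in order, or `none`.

A → no match — must start with 'a'
B → no match
C → match
D → no match — must start with 'ac'
E → no match — must end with 'b'

C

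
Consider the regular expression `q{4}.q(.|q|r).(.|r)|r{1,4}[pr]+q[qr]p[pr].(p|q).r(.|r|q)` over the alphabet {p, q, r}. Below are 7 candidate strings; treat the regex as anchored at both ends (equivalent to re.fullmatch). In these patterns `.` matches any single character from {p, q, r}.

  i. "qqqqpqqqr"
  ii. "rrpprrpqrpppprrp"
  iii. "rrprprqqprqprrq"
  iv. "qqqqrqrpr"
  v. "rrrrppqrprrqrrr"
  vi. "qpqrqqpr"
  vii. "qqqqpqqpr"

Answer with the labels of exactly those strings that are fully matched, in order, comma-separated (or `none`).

i → match
ii → match
iii → match
iv → match
v → match
vi → no match
vii → match

i, ii, iii, iv, v, vii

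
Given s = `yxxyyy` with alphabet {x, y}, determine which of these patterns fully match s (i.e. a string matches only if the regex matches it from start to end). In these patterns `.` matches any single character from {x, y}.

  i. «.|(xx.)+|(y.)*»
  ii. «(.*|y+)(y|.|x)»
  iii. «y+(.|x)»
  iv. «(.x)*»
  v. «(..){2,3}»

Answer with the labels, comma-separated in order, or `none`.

i → no match
ii → match
iii → no match
iv → no match
v → match

ii, v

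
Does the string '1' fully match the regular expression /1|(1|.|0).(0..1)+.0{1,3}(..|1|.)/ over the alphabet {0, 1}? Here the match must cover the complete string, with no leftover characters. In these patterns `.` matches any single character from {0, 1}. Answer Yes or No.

Yes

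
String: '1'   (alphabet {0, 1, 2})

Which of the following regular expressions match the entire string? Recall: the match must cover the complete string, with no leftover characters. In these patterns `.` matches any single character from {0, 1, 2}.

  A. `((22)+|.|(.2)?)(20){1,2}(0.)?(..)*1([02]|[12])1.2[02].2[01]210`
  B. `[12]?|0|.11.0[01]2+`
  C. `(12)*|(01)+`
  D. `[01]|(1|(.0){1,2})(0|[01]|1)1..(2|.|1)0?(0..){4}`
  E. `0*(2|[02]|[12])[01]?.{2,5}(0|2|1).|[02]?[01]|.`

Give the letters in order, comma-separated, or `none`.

B, D, E

A → no match — must end with '210'
B → match
C → no match
D → match
E → match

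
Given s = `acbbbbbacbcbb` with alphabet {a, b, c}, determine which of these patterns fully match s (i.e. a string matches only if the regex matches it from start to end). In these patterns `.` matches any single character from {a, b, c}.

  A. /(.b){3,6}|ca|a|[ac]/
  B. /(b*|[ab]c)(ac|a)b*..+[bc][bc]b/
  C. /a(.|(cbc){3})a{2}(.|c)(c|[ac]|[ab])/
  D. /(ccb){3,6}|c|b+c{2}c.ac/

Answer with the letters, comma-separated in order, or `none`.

A → no match
B → match
C → no match
D → no match

B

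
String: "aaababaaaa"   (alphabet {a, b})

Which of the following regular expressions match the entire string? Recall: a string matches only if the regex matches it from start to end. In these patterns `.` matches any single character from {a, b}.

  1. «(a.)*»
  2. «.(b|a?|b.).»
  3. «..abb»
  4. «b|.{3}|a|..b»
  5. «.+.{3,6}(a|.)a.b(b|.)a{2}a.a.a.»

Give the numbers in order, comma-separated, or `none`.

1 → match
2 → no match
3 → no match — must end with "abb"
4 → no match
5 → no match

1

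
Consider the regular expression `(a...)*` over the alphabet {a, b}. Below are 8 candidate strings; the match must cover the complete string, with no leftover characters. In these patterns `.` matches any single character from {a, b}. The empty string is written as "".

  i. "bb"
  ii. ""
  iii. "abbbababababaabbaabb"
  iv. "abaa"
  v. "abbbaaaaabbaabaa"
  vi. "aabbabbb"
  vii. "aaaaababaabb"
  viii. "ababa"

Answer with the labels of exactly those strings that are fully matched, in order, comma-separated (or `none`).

ii, iii, iv, v, vi, vii

i → no match
ii → match
iii → match
iv → match
v → match
vi → match
vii → match
viii → no match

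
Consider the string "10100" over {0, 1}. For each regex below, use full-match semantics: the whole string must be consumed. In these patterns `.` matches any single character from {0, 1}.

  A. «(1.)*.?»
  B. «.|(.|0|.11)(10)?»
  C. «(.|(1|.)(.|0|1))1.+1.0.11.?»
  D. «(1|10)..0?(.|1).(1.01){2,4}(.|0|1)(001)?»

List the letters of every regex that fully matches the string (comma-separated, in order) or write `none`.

A

A → match
B → no match
C → no match
D → no match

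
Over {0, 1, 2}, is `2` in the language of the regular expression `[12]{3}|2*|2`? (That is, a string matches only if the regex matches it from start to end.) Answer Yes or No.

Yes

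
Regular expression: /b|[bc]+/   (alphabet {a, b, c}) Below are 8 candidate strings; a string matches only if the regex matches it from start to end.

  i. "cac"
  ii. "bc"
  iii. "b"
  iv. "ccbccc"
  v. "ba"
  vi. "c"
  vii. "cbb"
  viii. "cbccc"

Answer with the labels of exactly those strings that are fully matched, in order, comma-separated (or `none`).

ii, iii, iv, vi, vii, viii

i → no match
ii → match
iii → match
iv → match
v → no match
vi → match
vii → match
viii → match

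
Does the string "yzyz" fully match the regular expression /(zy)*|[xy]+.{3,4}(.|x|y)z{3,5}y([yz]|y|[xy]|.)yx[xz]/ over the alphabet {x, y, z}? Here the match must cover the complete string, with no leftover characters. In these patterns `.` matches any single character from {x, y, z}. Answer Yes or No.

No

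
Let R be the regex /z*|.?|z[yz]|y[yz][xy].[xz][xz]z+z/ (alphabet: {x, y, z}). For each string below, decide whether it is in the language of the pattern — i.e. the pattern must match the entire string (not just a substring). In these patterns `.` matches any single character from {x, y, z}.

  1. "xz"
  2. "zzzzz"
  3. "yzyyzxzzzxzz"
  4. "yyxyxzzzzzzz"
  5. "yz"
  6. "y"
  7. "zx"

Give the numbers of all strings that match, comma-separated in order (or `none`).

2, 4, 6

1 → no match
2 → match
3 → no match
4 → match
5 → no match
6 → match
7 → no match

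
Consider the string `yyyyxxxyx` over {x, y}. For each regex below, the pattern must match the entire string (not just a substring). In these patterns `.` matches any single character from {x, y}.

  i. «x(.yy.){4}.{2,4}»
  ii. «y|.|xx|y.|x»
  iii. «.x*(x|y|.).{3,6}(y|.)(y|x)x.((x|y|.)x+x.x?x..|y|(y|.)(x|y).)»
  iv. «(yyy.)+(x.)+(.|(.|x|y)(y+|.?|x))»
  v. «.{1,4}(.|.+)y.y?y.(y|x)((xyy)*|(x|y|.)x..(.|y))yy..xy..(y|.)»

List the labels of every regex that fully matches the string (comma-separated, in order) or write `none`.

iv

i → no match — must start with `x`
ii → no match
iii → no match
iv → match
v → no match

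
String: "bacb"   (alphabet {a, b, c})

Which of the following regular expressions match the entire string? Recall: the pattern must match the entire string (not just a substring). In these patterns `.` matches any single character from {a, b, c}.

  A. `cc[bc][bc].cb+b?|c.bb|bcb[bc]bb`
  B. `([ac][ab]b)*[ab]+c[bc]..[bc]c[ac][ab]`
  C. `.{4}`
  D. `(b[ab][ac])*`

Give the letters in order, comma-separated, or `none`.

A → no match
B → no match
C → match
D → no match

C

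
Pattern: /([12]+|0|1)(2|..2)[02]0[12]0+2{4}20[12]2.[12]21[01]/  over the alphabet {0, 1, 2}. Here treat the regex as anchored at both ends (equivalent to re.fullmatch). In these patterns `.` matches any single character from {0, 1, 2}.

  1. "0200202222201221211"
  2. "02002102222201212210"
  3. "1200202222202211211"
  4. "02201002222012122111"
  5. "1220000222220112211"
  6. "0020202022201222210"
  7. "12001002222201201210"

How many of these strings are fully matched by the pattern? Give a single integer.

3

1 → match
2 → no match
3 → match
4 → no match
5 → no match
6 → no match
7 → match
Total matched: 3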